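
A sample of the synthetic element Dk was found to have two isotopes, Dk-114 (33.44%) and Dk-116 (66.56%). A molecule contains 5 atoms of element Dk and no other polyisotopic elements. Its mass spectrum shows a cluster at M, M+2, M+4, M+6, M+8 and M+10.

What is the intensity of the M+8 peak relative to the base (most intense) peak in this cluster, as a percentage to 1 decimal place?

99.5%

(0.3344 + 0.6656)^5 gives M 0.0042, M+2 0.0416, M+4 0.1657, M+6 0.3297, M+8 0.3282, M+10 0.1306; the largest is M+6.
P(M+6) = C(5,3) × 0.3344^2 × 0.6656^3 = 10 × 0.11182336 × 0.29487635 = 0.329741 (base)
P(M+8) = C(5,4) × 0.3344^1 × 0.6656^4 = 5 × 0.3344 × 0.1962697 = 0.328163
Relative intensity = 0.328163 / 0.329741 × 100 = 99.5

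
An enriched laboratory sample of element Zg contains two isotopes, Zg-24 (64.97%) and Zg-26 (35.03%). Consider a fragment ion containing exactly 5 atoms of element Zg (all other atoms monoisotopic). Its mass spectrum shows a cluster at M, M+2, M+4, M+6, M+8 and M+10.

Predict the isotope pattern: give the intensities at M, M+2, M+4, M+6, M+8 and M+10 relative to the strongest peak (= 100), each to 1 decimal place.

34.4 : 92.7 : 100.0 : 53.9 : 14.5 : 1.6

Each Zg atom is independently Zg-24 (p = 0.6497) or Zg-26 (q = 0.3503); the cluster is the binomial expansion (p + q)^5.
P(M) = 0.6497^5 = 0.115762
P(M+2) = 5 × 0.6497^4 × 0.3503^1 = 0.312077
P(M+4) = 10 × 0.6497^3 × 0.3503^2 = 0.336526
P(M+6) = 10 × 0.6497^2 × 0.3503^3 = 0.181445
P(M+8) = 5 × 0.6497^1 × 0.3503^4 = 0.048915
P(M+10) = 0.3503^5 = 0.005275
The M+4 peak is largest (0.336526); scaling to 100 gives 34.4 : 92.7 : 100.0 : 53.9 : 14.5 : 1.6.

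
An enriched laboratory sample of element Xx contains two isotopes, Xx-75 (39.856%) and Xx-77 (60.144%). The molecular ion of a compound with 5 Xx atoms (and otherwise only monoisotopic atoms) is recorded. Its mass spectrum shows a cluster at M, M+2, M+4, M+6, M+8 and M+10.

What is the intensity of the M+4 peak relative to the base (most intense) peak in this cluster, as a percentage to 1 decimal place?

(0.39856 + 0.60144)^5 gives M 0.0101, M+2 0.0759, M+4 0.2290, M+6 0.3456, M+8 0.2608, M+10 0.0787; the largest is M+6.
P(M+6) = C(5,3) × 0.39856^2 × 0.60144^3 = 10 × 0.15885007 × 0.21755894 = 0.345593 (base)
P(M+4) = C(5,2) × 0.39856^3 × 0.60144^2 = 10 × 0.06331129 × 0.36173007 = 0.229016
Relative intensity = 0.229016 / 0.345593 × 100 = 66.3

66.3%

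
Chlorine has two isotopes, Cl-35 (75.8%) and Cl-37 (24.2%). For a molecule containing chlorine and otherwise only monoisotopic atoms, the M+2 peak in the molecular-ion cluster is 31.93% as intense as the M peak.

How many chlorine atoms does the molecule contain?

The M+2/M ratio from n Cl atoms is n · q/p = n · 0.242/0.758.
n = 0.3193 × 0.758/0.242 = 1.00 ≈ 1

1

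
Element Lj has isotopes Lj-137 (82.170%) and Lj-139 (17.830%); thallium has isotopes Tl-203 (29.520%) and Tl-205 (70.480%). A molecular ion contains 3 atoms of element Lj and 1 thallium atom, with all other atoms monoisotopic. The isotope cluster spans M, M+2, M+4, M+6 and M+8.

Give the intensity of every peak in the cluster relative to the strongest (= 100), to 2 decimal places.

Element Lj pattern (n=3): 0.55480435 : 0.36115961 : 0.07836772 : 0.00566832
Thallium pattern (n=1): 0.2952 : 0.7048
Convolve the two distributions (both contribute in 2-u steps):
  M: 0.55480435×0.2952 = 0.163778
  M+2: 0.55480435×0.7048 + 0.36115961×0.2952 = 0.497640
  M+4: 0.36115961×0.7048 + 0.07836772×0.2952 = 0.277679
  M+6: 0.07836772×0.7048 + 0.00566832×0.2952 = 0.056907
  M+8: 0.00566832×0.7048 = 0.003995
Scale to base peak (0.497640) = 100: 32.91 : 100.00 : 55.80 : 11.44 : 0.80

32.91 : 100.00 : 55.80 : 11.44 : 0.80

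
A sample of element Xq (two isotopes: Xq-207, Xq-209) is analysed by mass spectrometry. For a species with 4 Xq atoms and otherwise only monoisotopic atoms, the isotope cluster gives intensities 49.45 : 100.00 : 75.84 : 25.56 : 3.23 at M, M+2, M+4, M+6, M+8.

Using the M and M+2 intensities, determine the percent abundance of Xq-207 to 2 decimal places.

66.42%

Write p for the Xq-207 fraction. I(M+2)/I(M) = [C(4,1)·p^3·(1−p)] / p^4 = 4·(1−p)/p = 100.00/49.45 = 2.0222
(1−p)/p = 2.0222/4 = 0.5056  ⇒  p = 1/(1 + 0.5056) = 0.6642
Xq-207: 66.42%, Xq-209: 33.58%.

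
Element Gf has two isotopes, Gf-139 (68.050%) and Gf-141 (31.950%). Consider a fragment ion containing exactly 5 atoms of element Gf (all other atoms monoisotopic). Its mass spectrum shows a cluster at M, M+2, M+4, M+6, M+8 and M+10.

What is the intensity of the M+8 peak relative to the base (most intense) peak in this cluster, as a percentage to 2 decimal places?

10.35%

Binomial terms of (0.68050 + 0.31950)^5: M 0.1459, M+2 0.3426, M+4 0.3217, M+6 0.1510, M+8 0.0355, M+10 0.0033 → M+2 is the base peak.
P(M+2) = C(5,1) × 0.68050^4 × 0.31950^1 = 5 × 0.21444332 × 0.3195 = 0.342573 (base)
P(M+8) = C(5,4) × 0.68050^1 × 0.31950^4 = 5 × 0.6805 × 0.01042038 = 0.035455
Relative intensity = 0.035455 / 0.342573 × 100 = 10.35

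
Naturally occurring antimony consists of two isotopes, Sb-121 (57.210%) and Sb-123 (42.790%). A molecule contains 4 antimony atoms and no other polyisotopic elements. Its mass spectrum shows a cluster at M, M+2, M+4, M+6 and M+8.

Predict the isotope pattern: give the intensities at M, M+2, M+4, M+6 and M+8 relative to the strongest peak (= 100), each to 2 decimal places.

The 4 Sb atoms are independent, so intensities follow the terms of (0.57210 + 0.42790)^4.
P(M) = 0.57210^4 = 0.107124
P(M+2) = 4 × 0.57210^3 × 0.42790^1 = 0.320493
P(M+4) = 6 × 0.57210^2 × 0.42790^2 = 0.359567
P(M+6) = 4 × 0.57210^1 × 0.42790^3 = 0.179291
P(M+8) = 0.42790^4 = 0.033525
The M+4 peak is largest (0.359567); scaling to 100 gives 29.79 : 89.13 : 100.00 : 49.86 : 9.32.

29.79 : 89.13 : 100.00 : 49.86 : 9.32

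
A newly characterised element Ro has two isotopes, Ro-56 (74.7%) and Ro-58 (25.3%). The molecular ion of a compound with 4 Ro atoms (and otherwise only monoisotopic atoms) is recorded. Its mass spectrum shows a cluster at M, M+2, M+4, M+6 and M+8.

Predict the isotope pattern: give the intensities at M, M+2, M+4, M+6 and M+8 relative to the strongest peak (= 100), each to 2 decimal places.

73.81 : 100.00 : 50.80 : 11.47 : 0.97

The 4 Ro atoms are independent, so intensities follow the terms of (0.747 + 0.253)^4.
P(M) = 0.747^4 = 0.311374
P(M+2) = 4 × 0.747^3 × 0.253^1 = 0.421835
P(M+4) = 6 × 0.747^2 × 0.253^2 = 0.214306
P(M+6) = 4 × 0.747^1 × 0.253^3 = 0.048388
P(M+8) = 0.253^4 = 0.004097
The M+2 peak is largest (0.421835); scaling to 100 gives 73.81 : 100.00 : 50.80 : 11.47 : 0.97.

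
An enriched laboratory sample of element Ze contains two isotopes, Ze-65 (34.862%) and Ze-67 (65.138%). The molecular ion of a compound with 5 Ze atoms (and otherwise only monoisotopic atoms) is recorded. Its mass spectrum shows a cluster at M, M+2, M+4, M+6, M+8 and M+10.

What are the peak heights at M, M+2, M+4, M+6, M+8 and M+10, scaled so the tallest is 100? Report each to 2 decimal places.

Each Ze atom is independently Ze-65 (p = 0.34862) or Ze-67 (q = 0.65138); the cluster is the binomial expansion (p + q)^5.
P(M) = 0.34862^5 = 0.005149
P(M+2) = 5 × 0.34862^4 × 0.65138^1 = 0.048108
P(M+4) = 10 × 0.34862^3 × 0.65138^2 = 0.179774
P(M+6) = 10 × 0.34862^2 × 0.65138^3 = 0.335898
P(M+8) = 5 × 0.34862^1 × 0.65138^4 = 0.313805
P(M+10) = 0.65138^5 = 0.117266
The M+6 peak is largest (0.335898); scaling to 100 gives 1.53 : 14.32 : 53.52 : 100.00 : 93.42 : 34.91.

1.53 : 14.32 : 53.52 : 100.00 : 93.42 : 34.91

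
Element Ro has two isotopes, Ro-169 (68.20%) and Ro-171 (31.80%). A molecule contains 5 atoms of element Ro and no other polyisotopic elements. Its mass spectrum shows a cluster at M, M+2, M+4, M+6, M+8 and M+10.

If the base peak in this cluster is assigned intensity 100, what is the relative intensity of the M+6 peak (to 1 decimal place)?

Binomial terms of (0.6820 + 0.3180)^5: M 0.1475, M+2 0.3440, M+4 0.3208, M+6 0.1496, M+8 0.0349, M+10 0.0033 → M+2 is the base peak.
P(M+2) = C(5,1) × 0.6820^4 × 0.3180^1 = 5 × 0.21634034 × 0.3180 = 0.343981 (base)
P(M+6) = C(5,3) × 0.6820^2 × 0.3180^3 = 10 × 0.465124 × 0.03215743 = 0.149572
Relative intensity = 0.149572 / 0.343981 × 100 = 43.5

43.5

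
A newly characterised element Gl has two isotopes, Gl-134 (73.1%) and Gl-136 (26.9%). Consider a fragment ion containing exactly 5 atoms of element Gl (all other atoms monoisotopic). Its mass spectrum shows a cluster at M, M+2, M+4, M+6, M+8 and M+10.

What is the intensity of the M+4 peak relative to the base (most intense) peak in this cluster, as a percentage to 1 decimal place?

Term probabilities: M 0.2087, M+2 0.3841, M+4 0.2827, M+6 0.1040, M+8 0.0191, M+10 0.0014. Base peak = M+2.
P(M+2) = C(5,1) × 0.731^4 × 0.269^1 = 5 × 0.28554168 × 0.2690 = 0.384054 (base)
P(M+4) = C(5,2) × 0.731^3 × 0.269^2 = 10 × 0.39061789 × 0.072361 = 0.282655
Relative intensity = 0.282655 / 0.384054 × 100 = 73.6

73.6%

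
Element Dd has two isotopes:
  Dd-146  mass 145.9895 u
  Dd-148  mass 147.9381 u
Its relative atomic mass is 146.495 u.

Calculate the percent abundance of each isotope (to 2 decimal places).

Let x be the fractional abundance of Dd-146; then Dd-148 has abundance 1 − x.
145.9895·x + 147.9381·(1 − x) = 146.495
(145.9895 − 147.9381)·x = 146.495 − 147.9381
x = -1.4431 / -1.9486 = 0.74058 → 74.06% Dd-146, 25.94% Dd-148.

Dd-146: 74.06%, Dd-148: 25.94%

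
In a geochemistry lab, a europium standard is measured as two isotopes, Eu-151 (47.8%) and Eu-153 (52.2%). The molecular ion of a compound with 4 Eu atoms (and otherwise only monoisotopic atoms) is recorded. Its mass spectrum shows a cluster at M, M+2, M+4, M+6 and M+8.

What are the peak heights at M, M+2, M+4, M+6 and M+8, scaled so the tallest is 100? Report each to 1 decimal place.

14.0 : 61.0 : 100.0 : 72.8 : 19.9

Each Eu atom is independently Eu-151 (p = 0.478) or Eu-153 (q = 0.522); the cluster is the binomial expansion (p + q)^4.
P(M) = 0.478^4 = 0.052205
P(M+2) = 4 × 0.478^3 × 0.522^1 = 0.228042
P(M+4) = 6 × 0.478^2 × 0.522^2 = 0.373549
P(M+6) = 4 × 0.478^1 × 0.522^3 = 0.271956
P(M+8) = 0.522^4 = 0.074248
The M+4 peak is largest (0.373549); scaling to 100 gives 14.0 : 61.0 : 100.0 : 72.8 : 19.9.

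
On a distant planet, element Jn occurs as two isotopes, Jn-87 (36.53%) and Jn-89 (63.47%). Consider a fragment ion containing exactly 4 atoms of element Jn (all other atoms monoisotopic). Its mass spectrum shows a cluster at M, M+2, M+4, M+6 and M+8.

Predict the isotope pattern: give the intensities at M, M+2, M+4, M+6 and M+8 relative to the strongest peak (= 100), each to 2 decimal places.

Expanding (0.3653 + 0.6347)^4:
P(M) = 0.3653^4 = 0.017807
P(M+2) = 4 × 0.3653^3 × 0.6347^1 = 0.123759
P(M+4) = 6 × 0.3653^2 × 0.6347^2 = 0.322543
P(M+6) = 4 × 0.3653^1 × 0.6347^3 = 0.373607
P(M+8) = 0.6347^4 = 0.162283
The M+6 peak is largest (0.373607); scaling to 100 gives 4.77 : 33.13 : 86.33 : 100.00 : 43.44.

4.77 : 33.13 : 86.33 : 100.00 : 43.44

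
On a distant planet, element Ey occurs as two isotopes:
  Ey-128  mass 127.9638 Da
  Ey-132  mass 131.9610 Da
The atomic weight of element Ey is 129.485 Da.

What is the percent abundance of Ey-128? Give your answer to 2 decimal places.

With x = fraction of Ey-128 (so Ey-132 is 1 − x):
127.9638·x + 131.9610·(1 − x) = 129.485
(127.9638 − 131.9610)·x = 129.485 − 131.9610
x = -2.4760 / -3.9972 = 0.61943 → 61.94% Ey-128, 38.06% Ey-132.

61.94%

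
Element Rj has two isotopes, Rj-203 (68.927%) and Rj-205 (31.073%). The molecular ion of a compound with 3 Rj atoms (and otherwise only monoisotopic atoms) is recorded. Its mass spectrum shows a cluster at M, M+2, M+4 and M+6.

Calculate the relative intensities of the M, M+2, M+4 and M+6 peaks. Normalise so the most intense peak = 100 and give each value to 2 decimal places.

73.94 : 100.00 : 45.08 : 6.77

The 3 Rj atoms are independent, so intensities follow the terms of (0.68927 + 0.31073)^3.
P(M) = 0.68927^3 = 0.327467
P(M+2) = 3 × 0.68927^2 × 0.31073^1 = 0.442877
P(M+4) = 3 × 0.68927^1 × 0.31073^2 = 0.199654
P(M+6) = 0.31073^3 = 0.030002
The M+2 peak is largest (0.442877); scaling to 100 gives 73.94 : 100.00 : 45.08 : 6.77.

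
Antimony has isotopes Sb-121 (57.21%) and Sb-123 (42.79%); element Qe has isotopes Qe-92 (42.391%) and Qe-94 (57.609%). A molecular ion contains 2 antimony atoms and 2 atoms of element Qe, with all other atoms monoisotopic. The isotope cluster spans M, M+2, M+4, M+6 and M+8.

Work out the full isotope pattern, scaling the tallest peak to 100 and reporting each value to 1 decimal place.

Antimony pattern (n=2): 0.32729841 : 0.48960318 : 0.18309841
Element Qe pattern (n=2): 0.17969969 : 0.48842062 : 0.33187969
Convolve the two distributions (both contribute in 2-u steps):
  M: 0.32729841×0.17969969 = 0.058815
  M+2: 0.32729841×0.48842062 + 0.48960318×0.17969969 = 0.247841
  M+4: 0.32729841×0.33187969 + 0.48960318×0.48842062 + 0.18309841×0.17969969 = 0.380659
  M+6: 0.48960318×0.33187969 + 0.18309841×0.48842062 = 0.251918
  M+8: 0.18309841×0.33187969 = 0.060767
Scale to base peak (0.380659) = 100: 15.5 : 65.1 : 100.0 : 66.2 : 16.0

15.5 : 65.1 : 100.0 : 66.2 : 16.0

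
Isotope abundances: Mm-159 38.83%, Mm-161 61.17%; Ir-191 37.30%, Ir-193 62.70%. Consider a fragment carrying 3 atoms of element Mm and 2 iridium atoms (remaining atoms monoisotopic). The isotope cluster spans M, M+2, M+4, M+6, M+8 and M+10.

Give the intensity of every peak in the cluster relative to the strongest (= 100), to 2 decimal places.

2.36 : 19.12 : 61.85 : 100.00 : 80.82 : 26.12

Element Mm pattern (n=3): 0.05854667 : 0.27669067 : 0.43587866 : 0.228884
Iridium pattern (n=2): 0.139129 : 0.467742 : 0.393129
Convolve the two distributions (both contribute in 2-u steps):
  M: 0.05854667×0.139129 = 0.008146
  M+2: 0.05854667×0.467742 + 0.27669067×0.139129 = 0.065880
  M+4: 0.05854667×0.393129 + 0.27669067×0.467742 + 0.43587866×0.139129 = 0.213080
  M+6: 0.27669067×0.393129 + 0.43587866×0.467742 + 0.228884×0.139129 = 0.344498
  M+8: 0.43587866×0.393129 + 0.228884×0.467742 = 0.278415
  M+10: 0.228884×0.393129 = 0.089981
Scale to base peak (0.344498) = 100: 2.36 : 19.12 : 61.85 : 100.00 : 80.82 : 26.12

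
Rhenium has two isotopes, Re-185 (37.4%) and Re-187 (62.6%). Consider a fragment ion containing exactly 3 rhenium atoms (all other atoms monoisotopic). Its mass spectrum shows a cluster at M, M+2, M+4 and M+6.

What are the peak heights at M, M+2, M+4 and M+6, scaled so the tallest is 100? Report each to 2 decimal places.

The 3 Re atoms are independent, so intensities follow the terms of (0.374 + 0.626)^3.
P(M) = 0.374^3 = 0.052314
P(M+2) = 3 × 0.374^2 × 0.626^1 = 0.262687
P(M+4) = 3 × 0.374^1 × 0.626^2 = 0.439685
P(M+6) = 0.626^3 = 0.245314
The M+4 peak is largest (0.439685); scaling to 100 gives 11.90 : 59.74 : 100.00 : 55.79.

11.90 : 59.74 : 100.00 : 55.79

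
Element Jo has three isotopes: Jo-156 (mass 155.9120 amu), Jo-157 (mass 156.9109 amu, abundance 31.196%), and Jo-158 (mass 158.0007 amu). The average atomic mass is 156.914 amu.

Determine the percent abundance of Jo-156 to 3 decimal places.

35.751%

Let x and y be the fractions of Jo-156 and Jo-158. Then x + y = 1 − 0.31196 = 0.68804 and 155.9120x + 158.0007y = 156.914 − 0.31196×156.9109 = 107.964075636.
Substituting: 155.9120x + 158.0007(0.68804 − x) = 107.964075636
(155.9120 − 158.0007)x = -0.746725992  ⇒  x = 0.35751, y = 0.33053
Jo-156: 35.751%, Jo-158: 33.053%.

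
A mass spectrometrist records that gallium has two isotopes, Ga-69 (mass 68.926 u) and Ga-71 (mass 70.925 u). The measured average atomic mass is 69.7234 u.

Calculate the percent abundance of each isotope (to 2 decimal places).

Ga-69: 60.11%, Ga-71: 39.89%

Writing the weighted mean with unknown fraction x of Ga-69:
68.926·x + 70.925·(1 − x) = 69.7234
(68.926 − 70.925)·x = 69.7234 − 70.925
x = -1.2016 / -1.999 = 0.60110 → 60.11% Ga-69, 39.89% Ga-71.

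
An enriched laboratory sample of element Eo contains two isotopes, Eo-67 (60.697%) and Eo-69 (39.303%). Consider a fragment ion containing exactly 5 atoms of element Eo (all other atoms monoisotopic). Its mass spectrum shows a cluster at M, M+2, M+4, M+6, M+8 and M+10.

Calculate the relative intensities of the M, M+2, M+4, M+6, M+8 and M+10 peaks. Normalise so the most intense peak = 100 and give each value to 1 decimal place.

The 5 Eo atoms are independent, so intensities follow the terms of (0.60697 + 0.39303)^5.
P(M) = 0.60697^5 = 0.082383
P(M+2) = 5 × 0.60697^4 × 0.39303^1 = 0.266726
P(M+4) = 10 × 0.60697^3 × 0.39303^2 = 0.345424
P(M+6) = 10 × 0.60697^2 × 0.39303^3 = 0.223672
P(M+8) = 5 × 0.60697^1 × 0.39303^4 = 0.072417
P(M+10) = 0.39303^5 = 0.009378
The M+4 peak is largest (0.345424); scaling to 100 gives 23.8 : 77.2 : 100.0 : 64.8 : 21.0 : 2.7.

23.8 : 77.2 : 100.0 : 64.8 : 21.0 : 2.7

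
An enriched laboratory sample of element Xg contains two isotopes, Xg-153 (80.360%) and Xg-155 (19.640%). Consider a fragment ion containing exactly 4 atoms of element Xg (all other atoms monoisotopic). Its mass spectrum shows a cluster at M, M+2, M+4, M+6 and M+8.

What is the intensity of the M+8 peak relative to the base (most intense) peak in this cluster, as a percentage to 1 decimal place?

(0.80360 + 0.19640)^4 gives M 0.4170, M+2 0.4077, M+4 0.1495, M+6 0.0244, M+8 0.0015; the largest is M.
P(M) = C(4,0) × 0.80360^4 × 0.19640^0 = 1 × 0.41702272 × 1.0000 = 0.417023 (base)
P(M+8) = C(4,4) × 0.80360^0 × 0.19640^4 = 1 × 1.0000 × 0.00148787 = 0.001488
Relative intensity = 0.001488 / 0.417023 × 100 = 0.4

0.4%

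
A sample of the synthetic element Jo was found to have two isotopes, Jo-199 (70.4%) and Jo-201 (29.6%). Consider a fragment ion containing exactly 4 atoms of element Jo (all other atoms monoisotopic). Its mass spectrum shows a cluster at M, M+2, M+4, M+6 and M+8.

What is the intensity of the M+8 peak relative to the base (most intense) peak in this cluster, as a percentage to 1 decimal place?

1.9%

(0.704 + 0.296)^4 gives M 0.2456, M+2 0.4131, M+4 0.2605, M+6 0.0730, M+8 0.0077; the largest is M+2.
P(M+2) = C(4,1) × 0.704^3 × 0.296^1 = 4 × 0.34891366 × 0.2960 = 0.413114 (base)
P(M+8) = C(4,4) × 0.704^0 × 0.296^4 = 1 × 1.0000 × 0.00767656 = 0.007677
Relative intensity = 0.007677 / 0.413114 × 100 = 1.9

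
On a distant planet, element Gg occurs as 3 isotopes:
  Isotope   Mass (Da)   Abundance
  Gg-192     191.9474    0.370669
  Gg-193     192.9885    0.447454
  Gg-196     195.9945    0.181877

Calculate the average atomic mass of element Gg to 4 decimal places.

Average mass = Σ (abundance × isotope mass) = 0.370669 × 191.9474 + 0.447454 × 192.9885 + 0.181877 × 195.9945
= 71.14895 + 86.35348 + 35.64689 = 193.14932 Da

193.1493 Da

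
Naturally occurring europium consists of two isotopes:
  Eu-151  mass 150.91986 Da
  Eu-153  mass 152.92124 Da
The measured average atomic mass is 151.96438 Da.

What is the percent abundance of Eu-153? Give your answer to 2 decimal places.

With x = fraction of Eu-151 (so Eu-153 is 1 − x):
150.91986·x + 152.92124·(1 − x) = 151.96438
(150.91986 − 152.92124)·x = 151.96438 − 152.92124
x = -0.95686 / -2.00138 = 0.47810 → 47.81% Eu-151, 52.19% Eu-153.

52.19%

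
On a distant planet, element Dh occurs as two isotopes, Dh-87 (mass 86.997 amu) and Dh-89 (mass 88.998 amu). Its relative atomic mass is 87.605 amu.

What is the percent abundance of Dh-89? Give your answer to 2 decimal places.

With x = fraction of Dh-87 (so Dh-89 is 1 − x):
86.997·x + 88.998·(1 − x) = 87.605
(86.997 − 88.998)·x = 87.605 − 88.998
x = -1.393 / -2.001 = 0.69615 → 69.62% Dh-87, 30.38% Dh-89.

30.38%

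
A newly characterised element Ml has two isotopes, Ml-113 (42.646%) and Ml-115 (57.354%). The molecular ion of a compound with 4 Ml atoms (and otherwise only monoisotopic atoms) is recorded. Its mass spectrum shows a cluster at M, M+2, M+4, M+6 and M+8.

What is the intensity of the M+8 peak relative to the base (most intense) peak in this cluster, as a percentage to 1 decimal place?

Term probabilities: M 0.0331, M+2 0.1779, M+4 0.3590, M+6 0.3218, M+8 0.1082. Base peak = M+4.
P(M+4) = C(4,2) × 0.42646^2 × 0.57354^2 = 6 × 0.18186813 × 0.32894813 = 0.358951 (base)
P(M+8) = C(4,4) × 0.42646^0 × 0.57354^4 = 1 × 1.0000 × 0.10820687 = 0.108207
Relative intensity = 0.108207 / 0.358951 × 100 = 30.1

30.1%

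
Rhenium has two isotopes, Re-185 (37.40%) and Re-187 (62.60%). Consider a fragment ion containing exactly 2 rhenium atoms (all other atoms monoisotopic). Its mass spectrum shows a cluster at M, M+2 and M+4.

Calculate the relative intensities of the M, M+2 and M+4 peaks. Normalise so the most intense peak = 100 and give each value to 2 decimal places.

Each Re atom is independently Re-185 (p = 0.3740) or Re-187 (q = 0.6260); the cluster is the binomial expansion (p + q)^2.
P(M) = 0.3740^2 = 0.139876
P(M+2) = 2 × 0.3740^1 × 0.6260^1 = 0.468248
P(M+4) = 0.6260^2 = 0.391876
The M+2 peak is largest (0.468248); scaling to 100 gives 29.87 : 100.00 : 83.69.

29.87 : 100.00 : 83.69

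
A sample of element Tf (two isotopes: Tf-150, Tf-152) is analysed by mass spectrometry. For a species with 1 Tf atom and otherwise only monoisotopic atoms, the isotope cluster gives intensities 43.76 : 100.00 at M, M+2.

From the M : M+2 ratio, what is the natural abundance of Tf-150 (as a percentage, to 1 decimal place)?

30.4%

If p is the fraction of Tf that is Tf-150, then I(M+2)/I(M) = [C(1,1)·p^0·(1−p)] / p^1 = 1·(1−p)/p = 100.00/43.76 = 2.2852
(1−p)/p = 2.2852/1 = 2.2852  ⇒  p = 1/(1 + 2.2852) = 0.3044
Tf-150: 30.4%, Tf-152: 69.6%.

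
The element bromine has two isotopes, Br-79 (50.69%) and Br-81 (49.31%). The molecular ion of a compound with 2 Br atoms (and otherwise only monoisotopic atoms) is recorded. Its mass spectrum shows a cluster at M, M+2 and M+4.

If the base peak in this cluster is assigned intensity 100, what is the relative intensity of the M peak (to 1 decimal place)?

(0.5069 + 0.4931)^2 gives M 0.2569, M+2 0.4999, M+4 0.2431; the largest is M+2.
P(M+2) = C(2,1) × 0.5069^1 × 0.4931^1 = 2 × 0.5069 × 0.4931 = 0.499905 (base)
P(M) = C(2,0) × 0.5069^2 × 0.4931^0 = 1 × 0.25694761 × 1.0000 = 0.256948
Relative intensity = 0.256948 / 0.499905 × 100 = 51.4

51.4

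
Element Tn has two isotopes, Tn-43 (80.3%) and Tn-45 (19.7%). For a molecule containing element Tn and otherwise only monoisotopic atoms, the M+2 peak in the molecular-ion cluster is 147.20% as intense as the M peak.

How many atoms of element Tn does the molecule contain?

With n Tn atoms, P(M+2)/P(M) = C(n,1)·p^(n−1)q / p^n = n·q/p = n · 0.197/0.803.
n = 1.4720 × 0.803/0.197 = 6.00 ≈ 6

6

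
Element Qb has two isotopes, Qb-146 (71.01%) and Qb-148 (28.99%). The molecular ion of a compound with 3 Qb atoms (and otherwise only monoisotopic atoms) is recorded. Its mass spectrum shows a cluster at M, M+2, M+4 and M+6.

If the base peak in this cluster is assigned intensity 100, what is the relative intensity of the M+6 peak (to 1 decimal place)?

5.6

Term probabilities: M 0.3581, M+2 0.4385, M+4 0.1790, M+6 0.0244. Base peak = M+2.
P(M+2) = C(3,1) × 0.7101^2 × 0.2899^1 = 3 × 0.50424201 × 0.2899 = 0.438539 (base)
P(M+6) = C(3,3) × 0.7101^0 × 0.2899^3 = 1 × 1.0000 × 0.02436378 = 0.024364
Relative intensity = 0.024364 / 0.438539 × 100 = 5.6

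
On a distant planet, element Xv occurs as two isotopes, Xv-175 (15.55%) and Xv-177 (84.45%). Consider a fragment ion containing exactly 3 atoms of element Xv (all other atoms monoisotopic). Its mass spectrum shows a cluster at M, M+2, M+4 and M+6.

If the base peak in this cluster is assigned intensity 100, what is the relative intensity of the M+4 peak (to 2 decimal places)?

55.24

(0.1555 + 0.8445)^3 gives M 0.0038, M+2 0.0613, M+4 0.3327, M+6 0.6023; the largest is M+6.
P(M+6) = C(3,3) × 0.1555^0 × 0.8445^3 = 1 × 1.0000 × 0.60228072 = 0.602281 (base)
P(M+4) = C(3,2) × 0.1555^1 × 0.8445^2 = 3 × 0.1555 × 0.71318025 = 0.332699
Relative intensity = 0.332699 / 0.602281 × 100 = 55.24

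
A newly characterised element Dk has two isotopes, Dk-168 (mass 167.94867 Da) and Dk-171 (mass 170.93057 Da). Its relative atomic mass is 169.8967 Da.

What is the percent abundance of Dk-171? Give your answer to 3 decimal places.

65.328%

Let x be the fractional abundance of Dk-168; then Dk-171 has abundance 1 − x.
167.94867·x + 170.93057·(1 − x) = 169.8967
(167.94867 − 170.93057)·x = 169.8967 − 170.93057
x = -1.03387 / -2.98190 = 0.34672 → 34.672% Dk-168, 65.328% Dk-171.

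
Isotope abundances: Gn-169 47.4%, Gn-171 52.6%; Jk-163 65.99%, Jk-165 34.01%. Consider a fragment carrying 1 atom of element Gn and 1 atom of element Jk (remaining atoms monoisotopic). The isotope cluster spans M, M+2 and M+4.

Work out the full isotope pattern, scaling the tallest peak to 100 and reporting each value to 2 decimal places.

Element Gn pattern (n=1): 0.4740 : 0.5260
Element Jk pattern (n=1): 0.6599 : 0.3401
Convolve the two distributions (both contribute in 2-u steps):
  M: 0.4740×0.6599 = 0.312793
  M+2: 0.4740×0.3401 + 0.5260×0.6599 = 0.508315
  M+4: 0.5260×0.3401 = 0.178893
Scale to base peak (0.508315) = 100: 61.54 : 100.00 : 35.19

61.54 : 100.00 : 35.19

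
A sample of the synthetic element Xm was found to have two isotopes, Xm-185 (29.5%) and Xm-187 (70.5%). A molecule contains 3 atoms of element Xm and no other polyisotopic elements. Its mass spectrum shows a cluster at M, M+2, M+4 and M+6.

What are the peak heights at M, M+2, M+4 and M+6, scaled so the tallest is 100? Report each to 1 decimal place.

Expanding (0.295 + 0.705)^3:
P(M) = 0.295^3 = 0.025672
P(M+2) = 3 × 0.295^2 × 0.705^1 = 0.184058
P(M+4) = 3 × 0.295^1 × 0.705^2 = 0.439867
P(M+6) = 0.705^3 = 0.350403
The M+4 peak is largest (0.439867); scaling to 100 gives 5.8 : 41.8 : 100.0 : 79.7.

5.8 : 41.8 : 100.0 : 79.7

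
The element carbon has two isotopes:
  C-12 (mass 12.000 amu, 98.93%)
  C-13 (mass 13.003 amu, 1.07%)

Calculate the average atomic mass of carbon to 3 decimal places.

Average mass = Σ (abundance × isotope mass) = 0.9893 × 12.000 + 0.0107 × 13.003
= 11.8716 + 0.1391 = 12.0107 amu

12.011 amu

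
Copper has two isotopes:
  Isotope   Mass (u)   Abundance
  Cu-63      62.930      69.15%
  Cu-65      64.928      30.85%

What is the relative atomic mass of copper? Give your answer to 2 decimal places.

63.55 u

Weight each isotope mass by its fractional abundance: 0.6915 × 62.930 + 0.3085 × 64.928
= 43.5161 + 20.0303 = 63.5464 u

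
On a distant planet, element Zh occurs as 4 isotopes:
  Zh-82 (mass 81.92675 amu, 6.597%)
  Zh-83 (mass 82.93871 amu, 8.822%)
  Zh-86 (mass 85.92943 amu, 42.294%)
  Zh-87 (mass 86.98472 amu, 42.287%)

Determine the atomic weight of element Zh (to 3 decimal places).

Average mass = Σ (abundance × isotope mass) = 0.06597 × 81.92675 + 0.08822 × 82.93871 + 0.42294 × 85.92943 + 0.42287 × 86.98472
= 5.404708 + 7.316853 + 36.342993 + 36.783229 = 85.847783 amu

85.848 amu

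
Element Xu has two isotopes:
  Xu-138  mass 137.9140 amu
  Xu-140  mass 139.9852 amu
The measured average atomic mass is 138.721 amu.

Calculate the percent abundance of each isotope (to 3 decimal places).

Let x be the fractional abundance of Xu-138; then Xu-140 has abundance 1 − x.
137.9140·x + 139.9852·(1 − x) = 138.721
(137.9140 − 139.9852)·x = 138.721 − 139.9852
x = -1.2642 / -2.0712 = 0.61037 → 61.037% Xu-138, 38.963% Xu-140.

Xu-138: 61.037%, Xu-140: 38.963%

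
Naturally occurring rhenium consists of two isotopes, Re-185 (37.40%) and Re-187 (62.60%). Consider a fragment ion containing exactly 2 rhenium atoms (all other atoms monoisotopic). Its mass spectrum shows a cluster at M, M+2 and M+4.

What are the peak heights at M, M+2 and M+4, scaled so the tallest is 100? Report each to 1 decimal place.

29.9 : 100.0 : 83.7

Each Re atom is independently Re-185 (p = 0.3740) or Re-187 (q = 0.6260); the cluster is the binomial expansion (p + q)^2.
P(M) = 0.3740^2 = 0.139876
P(M+2) = 2 × 0.3740^1 × 0.6260^1 = 0.468248
P(M+4) = 0.6260^2 = 0.391876
The M+2 peak is largest (0.468248); scaling to 100 gives 29.9 : 100.0 : 83.7.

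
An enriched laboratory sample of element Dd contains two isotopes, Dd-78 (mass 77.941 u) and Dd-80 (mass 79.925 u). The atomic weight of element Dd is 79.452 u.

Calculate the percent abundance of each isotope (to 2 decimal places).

Dd-78: 23.84%, Dd-80: 76.16%

Let x be the fractional abundance of Dd-78; then Dd-80 has abundance 1 − x.
77.941·x + 79.925·(1 − x) = 79.452
(77.941 − 79.925)·x = 79.452 − 79.925
x = -0.473 / -1.984 = 0.23841 → 23.84% Dd-78, 76.16% Dd-80.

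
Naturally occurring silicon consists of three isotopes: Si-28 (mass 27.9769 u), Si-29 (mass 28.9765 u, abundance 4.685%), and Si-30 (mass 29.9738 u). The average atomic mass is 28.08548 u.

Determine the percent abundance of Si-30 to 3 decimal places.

Let x and y be the fractions of Si-28 and Si-30. Then x + y = 1 − 0.04685 = 0.95315 and 27.9769x + 29.9738y = 28.08548 − 0.04685×28.9765 = 26.727930975.
Substituting: 27.9769x + 29.9738(0.95315 − x) = 26.727930975
(27.9769 − 29.9738)x = -1.841596495  ⇒  x = 0.92223, y = 0.03092
Si-28: 92.223%, Si-30: 3.092%.

3.092%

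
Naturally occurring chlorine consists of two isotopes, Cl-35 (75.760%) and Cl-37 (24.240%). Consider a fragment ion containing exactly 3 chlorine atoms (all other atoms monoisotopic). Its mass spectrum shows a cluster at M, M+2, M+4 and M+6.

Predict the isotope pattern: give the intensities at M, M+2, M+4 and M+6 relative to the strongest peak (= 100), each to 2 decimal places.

Each Cl atom is independently Cl-35 (p = 0.75760) or Cl-37 (q = 0.24240); the cluster is the binomial expansion (p + q)^3.
P(M) = 0.75760^3 = 0.434830
P(M+2) = 3 × 0.75760^2 × 0.24240^1 = 0.417382
P(M+4) = 3 × 0.75760^1 × 0.24240^2 = 0.133545
P(M+6) = 0.24240^3 = 0.014243
The M peak is largest (0.434830); scaling to 100 gives 100.00 : 95.99 : 30.71 : 3.28.

100.00 : 95.99 : 30.71 : 3.28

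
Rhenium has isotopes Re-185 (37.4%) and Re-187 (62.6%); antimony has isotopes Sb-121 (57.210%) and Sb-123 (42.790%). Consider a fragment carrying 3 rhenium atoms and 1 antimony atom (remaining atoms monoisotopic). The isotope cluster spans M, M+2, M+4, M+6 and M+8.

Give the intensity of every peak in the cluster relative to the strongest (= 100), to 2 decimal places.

Rhenium pattern (n=3): 0.05231362 : 0.26268713 : 0.43968487 : 0.24531438
Antimony pattern (n=1): 0.5721 : 0.4279
Convolve the two distributions (both contribute in 2-u steps):
  M: 0.05231362×0.5721 = 0.029929
  M+2: 0.05231362×0.4279 + 0.26268713×0.5721 = 0.172668
  M+4: 0.26268713×0.4279 + 0.43968487×0.5721 = 0.363948
  M+6: 0.43968487×0.4279 + 0.24531438×0.5721 = 0.328486
  M+8: 0.24531438×0.4279 = 0.104970
Scale to base peak (0.363948) = 100: 8.22 : 47.44 : 100.00 : 90.26 : 28.84

8.22 : 47.44 : 100.00 : 90.26 : 28.84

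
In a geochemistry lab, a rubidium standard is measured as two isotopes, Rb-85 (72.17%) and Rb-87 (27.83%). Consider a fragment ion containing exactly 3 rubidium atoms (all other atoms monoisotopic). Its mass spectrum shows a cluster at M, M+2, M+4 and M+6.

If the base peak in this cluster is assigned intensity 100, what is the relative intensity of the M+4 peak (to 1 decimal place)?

38.6

Binomial terms of (0.7217 + 0.2783)^3: M 0.3759, M+2 0.4349, M+4 0.1677, M+6 0.0216 → M+2 is the base peak.
P(M+2) = C(3,1) × 0.7217^2 × 0.2783^1 = 3 × 0.52085089 × 0.2783 = 0.434858 (base)
P(M+4) = C(3,2) × 0.7217^1 × 0.2783^2 = 3 × 0.7217 × 0.07745089 = 0.167689
Relative intensity = 0.167689 / 0.434858 × 100 = 38.6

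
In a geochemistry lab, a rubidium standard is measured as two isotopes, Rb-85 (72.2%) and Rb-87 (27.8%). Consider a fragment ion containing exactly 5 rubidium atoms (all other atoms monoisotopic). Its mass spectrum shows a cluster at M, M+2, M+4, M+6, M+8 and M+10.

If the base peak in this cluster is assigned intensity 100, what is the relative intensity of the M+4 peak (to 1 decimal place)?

Term probabilities: M 0.1962, M+2 0.3777, M+4 0.2909, M+6 0.1120, M+8 0.0216, M+10 0.0017. Base peak = M+2.
P(M+2) = C(5,1) × 0.722^4 × 0.278^1 = 5 × 0.27173701 × 0.2780 = 0.377714 (base)
P(M+4) = C(5,2) × 0.722^3 × 0.278^2 = 10 × 0.37636705 × 0.077284 = 0.290872
Relative intensity = 0.290872 / 0.377714 × 100 = 77.0

77.0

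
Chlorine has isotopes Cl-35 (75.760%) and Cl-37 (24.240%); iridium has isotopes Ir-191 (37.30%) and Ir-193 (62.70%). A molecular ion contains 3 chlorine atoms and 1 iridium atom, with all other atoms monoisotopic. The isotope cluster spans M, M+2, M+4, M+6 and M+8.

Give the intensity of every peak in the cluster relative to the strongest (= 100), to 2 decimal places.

Chlorine pattern (n=3): 0.4348304 : 0.41738208 : 0.13354464 : 0.01424288
Iridium pattern (n=1): 0.3730 : 0.6270
Convolve the two distributions (both contribute in 2-u steps):
  M: 0.4348304×0.3730 = 0.162192
  M+2: 0.4348304×0.6270 + 0.41738208×0.3730 = 0.428322
  M+4: 0.41738208×0.6270 + 0.13354464×0.3730 = 0.311511
  M+6: 0.13354464×0.6270 + 0.01424288×0.3730 = 0.089045
  M+8: 0.01424288×0.6270 = 0.008930
Scale to base peak (0.428322) = 100: 37.87 : 100.00 : 72.73 : 20.79 : 2.08

37.87 : 100.00 : 72.73 : 20.79 : 2.08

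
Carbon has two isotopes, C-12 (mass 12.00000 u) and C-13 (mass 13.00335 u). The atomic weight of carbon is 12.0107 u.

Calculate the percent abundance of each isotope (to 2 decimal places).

C-12: 98.93%, C-13: 1.07%

With x = fraction of C-12 (so C-13 is 1 − x):
12.00000·x + 13.00335·(1 − x) = 12.0107
(12.00000 − 13.00335)·x = 12.0107 − 13.00335
x = -0.99265 / -1.00335 = 0.98934 → 98.93% C-12, 1.07% C-13.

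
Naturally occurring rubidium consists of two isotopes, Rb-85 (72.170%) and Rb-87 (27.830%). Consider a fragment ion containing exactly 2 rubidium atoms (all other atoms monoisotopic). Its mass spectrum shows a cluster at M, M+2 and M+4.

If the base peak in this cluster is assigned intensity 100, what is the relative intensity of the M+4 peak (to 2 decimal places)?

14.87

Term probabilities: M 0.5209, M+2 0.4017, M+4 0.0775. Base peak = M.
P(M) = C(2,0) × 0.72170^2 × 0.27830^0 = 1 × 0.52085089 × 1.0000 = 0.520851 (base)
P(M+4) = C(2,2) × 0.72170^0 × 0.27830^2 = 1 × 1.0000 × 0.07745089 = 0.077451
Relative intensity = 0.077451 / 0.520851 × 100 = 14.87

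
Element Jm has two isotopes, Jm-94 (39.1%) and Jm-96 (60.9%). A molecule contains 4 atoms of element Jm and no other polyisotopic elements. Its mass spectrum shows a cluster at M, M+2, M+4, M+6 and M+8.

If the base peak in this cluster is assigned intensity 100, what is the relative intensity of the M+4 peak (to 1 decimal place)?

(0.391 + 0.609)^4 gives M 0.0234, M+2 0.1456, M+4 0.3402, M+6 0.3533, M+8 0.1376; the largest is M+6.
P(M+6) = C(4,3) × 0.391^1 × 0.609^3 = 4 × 0.3910 × 0.22586653 = 0.353255 (base)
P(M+4) = C(4,2) × 0.391^2 × 0.609^2 = 6 × 0.152881 × 0.370881 = 0.340204
Relative intensity = 0.340204 / 0.353255 × 100 = 96.3

96.3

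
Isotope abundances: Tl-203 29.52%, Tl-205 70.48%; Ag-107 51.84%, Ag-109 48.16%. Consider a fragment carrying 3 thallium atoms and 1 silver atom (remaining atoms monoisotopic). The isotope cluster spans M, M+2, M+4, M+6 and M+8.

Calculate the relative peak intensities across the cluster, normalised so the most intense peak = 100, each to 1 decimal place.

3.4 : 27.4 : 80.5 : 100.0 : 42.9

Thallium pattern (n=3): 0.02572463 : 0.18425524 : 0.43991564 : 0.35010449
Silver pattern (n=1): 0.5184 : 0.4816
Convolve the two distributions (both contribute in 2-u steps):
  M: 0.02572463×0.5184 = 0.013336
  M+2: 0.02572463×0.4816 + 0.18425524×0.5184 = 0.107907
  M+4: 0.18425524×0.4816 + 0.43991564×0.5184 = 0.316790
  M+6: 0.43991564×0.4816 + 0.35010449×0.5184 = 0.393358
  M+8: 0.35010449×0.4816 = 0.168610
Scale to base peak (0.393358) = 100: 3.4 : 27.4 : 80.5 : 100.0 : 42.9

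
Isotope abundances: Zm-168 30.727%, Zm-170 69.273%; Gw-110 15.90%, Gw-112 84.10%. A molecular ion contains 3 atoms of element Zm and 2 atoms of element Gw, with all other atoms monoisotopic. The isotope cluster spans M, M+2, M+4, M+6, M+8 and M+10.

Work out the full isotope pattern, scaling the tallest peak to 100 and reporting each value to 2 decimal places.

0.18 : 3.17 : 20.95 : 66.08 : 100.00 : 58.52

Element Zm pattern (n=3): 0.02901085 : 0.196212 : 0.44235344 : 0.33242371
Element Gw pattern (n=2): 0.025281 : 0.267438 : 0.707281
Convolve the two distributions (both contribute in 2-u steps):
  M: 0.02901085×0.025281 = 0.000733
  M+2: 0.02901085×0.267438 + 0.196212×0.025281 = 0.012719
  M+4: 0.02901085×0.707281 + 0.196212×0.267438 + 0.44235344×0.025281 = 0.084177
  M+6: 0.196212×0.707281 + 0.44235344×0.267438 + 0.33242371×0.025281 = 0.265483
  M+8: 0.44235344×0.707281 + 0.33242371×0.267438 = 0.401771
  M+10: 0.33242371×0.707281 = 0.235117
Scale to base peak (0.401771) = 100: 0.18 : 3.17 : 20.95 : 66.08 : 100.00 : 58.52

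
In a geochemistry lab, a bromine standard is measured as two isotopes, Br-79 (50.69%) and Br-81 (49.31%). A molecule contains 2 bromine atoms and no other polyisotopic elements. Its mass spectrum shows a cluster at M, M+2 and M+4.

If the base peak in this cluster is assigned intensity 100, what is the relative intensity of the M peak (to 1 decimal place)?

(0.5069 + 0.4931)^2 gives M 0.2569, M+2 0.4999, M+4 0.2431; the largest is M+2.
P(M+2) = C(2,1) × 0.5069^1 × 0.4931^1 = 2 × 0.5069 × 0.4931 = 0.499905 (base)
P(M) = C(2,0) × 0.5069^2 × 0.4931^0 = 1 × 0.25694761 × 1.0000 = 0.256948
Relative intensity = 0.256948 / 0.499905 × 100 = 51.4

51.4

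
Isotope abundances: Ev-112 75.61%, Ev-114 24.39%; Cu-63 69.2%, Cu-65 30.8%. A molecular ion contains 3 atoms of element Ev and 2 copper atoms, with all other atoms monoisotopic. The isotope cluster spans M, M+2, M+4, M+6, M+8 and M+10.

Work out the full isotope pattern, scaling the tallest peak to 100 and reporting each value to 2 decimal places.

53.82 : 100.00 : 73.83 : 27.08 : 4.94 : 0.36

Element Ev pattern (n=3): 0.4322527 : 0.41830353 : 0.13493484 : 0.01450893
Copper pattern (n=2): 0.478864 : 0.426272 : 0.094864
Convolve the two distributions (both contribute in 2-u steps):
  M: 0.4322527×0.478864 = 0.206990
  M+2: 0.4322527×0.426272 + 0.41830353×0.478864 = 0.384568
  M+4: 0.4322527×0.094864 + 0.41830353×0.426272 + 0.13493484×0.478864 = 0.283932
  M+6: 0.41830353×0.094864 + 0.13493484×0.426272 + 0.01450893×0.478864 = 0.104149
  M+8: 0.13493484×0.094864 + 0.01450893×0.426272 = 0.018985
  M+10: 0.01450893×0.094864 = 0.001376
Scale to base peak (0.384568) = 100: 53.82 : 100.00 : 73.83 : 27.08 : 4.94 : 0.36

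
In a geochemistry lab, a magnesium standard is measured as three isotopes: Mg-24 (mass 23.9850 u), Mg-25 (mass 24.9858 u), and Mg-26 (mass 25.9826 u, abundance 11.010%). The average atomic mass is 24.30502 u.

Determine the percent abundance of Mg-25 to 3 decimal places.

The remaining 88.990% is split between Mg-24 (fraction x) and Mg-25 (fraction 0.88990 − x).
Substituting: 23.9850x + 24.9858(0.88990 − x) = 21.44433574
(23.9850 − 24.9858)x = -0.79052768  ⇒  x = 0.78990, y = 0.10000
Mg-24: 78.990%, Mg-25: 10.000%.

10.000%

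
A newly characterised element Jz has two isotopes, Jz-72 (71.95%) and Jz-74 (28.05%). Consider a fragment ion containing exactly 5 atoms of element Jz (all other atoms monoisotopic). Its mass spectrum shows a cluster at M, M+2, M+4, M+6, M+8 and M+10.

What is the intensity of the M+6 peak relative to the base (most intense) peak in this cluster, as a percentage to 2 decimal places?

30.40%

Term probabilities: M 0.1928, M+2 0.3759, M+4 0.2931, M+6 0.1143, M+8 0.0223, M+10 0.0017. Base peak = M+2.
P(M+2) = C(5,1) × 0.7195^4 × 0.2805^1 = 5 × 0.26799284 × 0.2805 = 0.375860 (base)
P(M+6) = C(5,3) × 0.7195^2 × 0.2805^3 = 10 × 0.51768025 × 0.02206981 = 0.114251
Relative intensity = 0.114251 / 0.375860 × 100 = 30.40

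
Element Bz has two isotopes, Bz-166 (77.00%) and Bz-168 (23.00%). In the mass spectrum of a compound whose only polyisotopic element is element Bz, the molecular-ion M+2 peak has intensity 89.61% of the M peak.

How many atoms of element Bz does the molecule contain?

3

For n independent Bz atoms, I(M+2)/I(M) = n · (abundance Bz-168) / (abundance Bz-166) = n · 0.2300/0.7700.
n = 0.8961 × 0.7700/0.2300 = 3.00 ≈ 3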